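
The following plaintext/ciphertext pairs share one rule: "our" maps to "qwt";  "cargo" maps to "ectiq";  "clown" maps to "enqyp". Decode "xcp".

Compare letters: o→q is +2, u→w is +2, r→t is +2 — a constant shift. Each letter is shifted forward by 2 in the alphabet (a Caesar shift of +2).
Undoing it on xcp: x−2=v, c−2=a, p−2=n.

van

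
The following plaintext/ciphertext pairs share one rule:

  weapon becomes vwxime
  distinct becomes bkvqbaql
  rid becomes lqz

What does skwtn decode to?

The output letters match the input read backwards, each shifted +8: weapon reversed is nopaew. Two steps: reverse the string, then apply a Caesar shift of +8.
Decoding skwtn: shift back: s−8=k, k−8=c, w−8=o, t−8=l, n−8=f → kcolf; then reverse → flock.

flock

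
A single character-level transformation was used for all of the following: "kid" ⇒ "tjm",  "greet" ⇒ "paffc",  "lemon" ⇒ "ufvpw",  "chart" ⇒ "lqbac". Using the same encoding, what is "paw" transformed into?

ybf

The shift depends on letter class: consonant k→t is +9, but vowel i→j is +1. The rule splits by letter class: vowels +1, consonants +9.
Applying it to paw: p(cons)+9=y, a(vowel)+1=b, w(cons)+9=f.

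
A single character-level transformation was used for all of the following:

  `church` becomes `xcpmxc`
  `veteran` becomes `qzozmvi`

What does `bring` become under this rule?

wmdib

Every letter moves 21 places later in the alphabet, wrapping around z→a.
Applying it to bring: b+21=w, r+21=m, i+21=d, n+21=i, g+21=b.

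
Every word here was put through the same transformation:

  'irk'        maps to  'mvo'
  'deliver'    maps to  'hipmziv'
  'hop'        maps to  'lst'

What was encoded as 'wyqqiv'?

summer

Compare letters: i→m is +4, r→v is +4, k→o is +4 — a constant shift. It's a constant shift of +4 (ROT4).
Decoding wyqqiv: w−4=s, y−4=u, q−4=m, q−4=m, i−4=e, v−4=r.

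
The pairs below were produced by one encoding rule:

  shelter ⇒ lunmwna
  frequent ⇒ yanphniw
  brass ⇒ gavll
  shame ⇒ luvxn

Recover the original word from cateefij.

dropping

s(18)→l(11) and h(7)→u(20) fit y≡11x+21 (mod 26); the inverse of 11 mod 26 is 19. Each letter's alphabet position (a=0..z=25) is mapped through 11·x+21 mod 26 — an affine cipher.
Undoing it on cateefij: c(2)→19·(2−21)≡3=d; a(0)→19·(0−21)≡17=r; t(19)→19·(19−21)≡14=o; e(4)→19·(4−21)≡15=p; e(4)→19·(4−21)≡15=p; f(5)→19·(5−21)≡8=i; i(8)→19·(8−21)≡13=n; j(9)→19·(9−21)≡6=g (all mod 26).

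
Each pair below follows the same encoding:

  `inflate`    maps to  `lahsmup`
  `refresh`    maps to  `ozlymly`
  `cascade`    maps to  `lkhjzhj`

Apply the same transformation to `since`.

ljupz

The output letters match the input read backwards, each shifted +7: inflate reversed is etalfni. The word is reversed, then every letter is shifted forward by 7.
For since: reverse → ecnis; then shift: e+7=l, c+7=j, n+7=u, i+7=p, s+7=z.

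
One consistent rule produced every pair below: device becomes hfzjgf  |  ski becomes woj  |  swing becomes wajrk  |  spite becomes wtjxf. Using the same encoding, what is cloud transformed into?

gppvh

The shift depends on letter class: consonant d→h is +4, but vowel e→f is +1. Vowels shift forward by 1 and consonants shift forward by 4.
On cloud: c(cons)+4=g, l(cons)+4=p, o(vowel)+1=p, u(vowel)+1=v, d(cons)+4=h.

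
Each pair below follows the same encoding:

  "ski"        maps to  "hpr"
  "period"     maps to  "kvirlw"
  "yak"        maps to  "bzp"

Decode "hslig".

short

This is the alphabet-reversal cipher (Atbash): a becomes z, b becomes y, etc.
Undoing it on hslig: h↔s, s↔h, l↔o, i↔r, g↔t.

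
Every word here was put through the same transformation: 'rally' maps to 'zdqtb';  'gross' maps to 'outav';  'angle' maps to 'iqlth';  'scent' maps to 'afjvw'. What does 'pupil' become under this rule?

The shifts repeat in a cycle of length 3: positions 0,1,… shift by +8, +3, +5, then the pattern repeats.
Applying it to pupil: p+8=x, u+3=x, p+5=u, i+8=q, l+3=o.

xxuqo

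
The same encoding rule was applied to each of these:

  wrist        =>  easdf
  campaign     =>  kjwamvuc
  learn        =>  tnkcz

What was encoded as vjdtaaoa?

national

In wrist: w→e is +8, r→a is +9, i→s is +10, s→d is +11 — the shift increases by 1 each position. The shift increases by 1 at each position, starting from +8: 8, 9, 10, ….
Decoding vjdtaaoa: v−8=n, j−9=a, d−10=t, t−11=i, a−12=o, a−13=n, o−14=a, a−15=l.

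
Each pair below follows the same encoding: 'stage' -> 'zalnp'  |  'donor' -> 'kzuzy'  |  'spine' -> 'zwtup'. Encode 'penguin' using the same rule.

wpunftu

Vowels shift forward by 11 and consonants shift forward by 7.
On penguin: p(cons)+7=w, e(vowel)+11=p, n(cons)+7=u, g(cons)+7=n, u(vowel)+11=f, i(vowel)+11=t, n(cons)+7=u.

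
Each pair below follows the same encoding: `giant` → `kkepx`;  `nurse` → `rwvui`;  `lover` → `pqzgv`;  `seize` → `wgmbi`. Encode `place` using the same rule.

tneei

Shifts by position in giant: pos 0: g→k (+4), pos 1: i→k (+2), pos 2: a→e (+4), pos 3: n→p (+2) — repeating every 2. It's a Vigenère-style cipher with numeric key [4,2]: position i shifts by key[i mod 2].
For place: p+4=t, l+2=n, a+4=e, c+2=e, e+4=i.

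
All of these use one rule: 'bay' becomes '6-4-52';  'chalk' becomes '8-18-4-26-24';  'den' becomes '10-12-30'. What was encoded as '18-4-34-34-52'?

happy

b(#2)→6 and a(#1)→4: differences scale by 2, so n = 2·pos + 2. Each letter becomes 2×(its alphabet position, a=1..z=26) + 2.
Decoding 18-4-34-34-52: 18→(18−2)÷2=8=h, 4→(4−2)÷2=1=a, 34→(34−2)÷2=16=p, 34→(34−2)÷2=16=p, 52→(52−2)÷2=25=y.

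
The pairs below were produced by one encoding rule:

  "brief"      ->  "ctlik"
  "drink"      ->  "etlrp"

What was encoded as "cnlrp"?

The shift increases by 1 at each position, starting from +1: 1, 2, 3, ….
Undoing it on cnlrp: c−1=b, n−2=l, l−3=i, r−4=n, p−5=k.

blink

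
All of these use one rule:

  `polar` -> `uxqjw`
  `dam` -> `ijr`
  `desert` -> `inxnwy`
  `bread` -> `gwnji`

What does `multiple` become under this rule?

rdqyruqn

Vowels shift forward by 9 and consonants shift forward by 5.
On multiple: m(cons)+5=r, u(vowel)+9=d, l(cons)+5=q, t(cons)+5=y, i(vowel)+9=r, p(cons)+5=u, l(cons)+5=q, e(vowel)+9=n.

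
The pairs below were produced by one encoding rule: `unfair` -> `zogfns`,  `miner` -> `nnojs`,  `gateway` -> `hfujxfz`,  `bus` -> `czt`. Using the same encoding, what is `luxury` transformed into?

mzyzsz

Two shifts are in play — +5 for a/e/i/o/u, +1 for every other letter.
On luxury: l(cons)+1=m, u(vowel)+5=z, x(cons)+1=y, u(vowel)+5=z, r(cons)+1=s, y(cons)+1=z.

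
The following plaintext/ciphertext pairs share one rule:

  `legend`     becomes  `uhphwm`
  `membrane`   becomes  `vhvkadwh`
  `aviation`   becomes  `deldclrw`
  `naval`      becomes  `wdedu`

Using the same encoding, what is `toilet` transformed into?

The shift depends on letter class: consonant l→u is +9, but vowel e→h is +3. Vowels shift forward by 3 and consonants shift forward by 9.
On toilet: t(cons)+9=c, o(vowel)+3=r, i(vowel)+3=l, l(cons)+9=u, e(vowel)+3=h, t(cons)+9=c.

crluhc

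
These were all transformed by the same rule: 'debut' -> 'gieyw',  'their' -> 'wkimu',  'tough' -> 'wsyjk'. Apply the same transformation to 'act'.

The shift depends on letter class: consonant d→g is +3, but vowel e→i is +4. The rule splits by letter class: vowels +4, consonants +3.
Applying it to act: a(vowel)+4=e, c(cons)+3=f, t(cons)+3=w.

efw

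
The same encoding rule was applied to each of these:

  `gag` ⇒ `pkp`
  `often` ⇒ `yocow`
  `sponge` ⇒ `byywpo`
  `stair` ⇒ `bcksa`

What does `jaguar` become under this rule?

Two shifts are in play — +10 for a/e/i/o/u, +9 for every other letter.
Applying it to jaguar: j(cons)+9=s, a(vowel)+10=k, g(cons)+9=p, u(vowel)+10=e, a(vowel)+10=k, r(cons)+9=a.

skpeka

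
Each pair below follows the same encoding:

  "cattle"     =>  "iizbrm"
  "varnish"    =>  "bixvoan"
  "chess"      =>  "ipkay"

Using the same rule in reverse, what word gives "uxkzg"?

opera

Shifts by position in cattle: pos 0: c→i (+6), pos 1: a→i (+8), pos 2: t→z (+6), pos 3: t→b (+8) — repeating every 2. The shifts repeat in a cycle of length 2: positions 0,1,… shift by +6, +8, then the pattern repeats.
Reversing it on uxkzg: u−6=o, x−8=p, k−6=e, z−8=r, g−6=a.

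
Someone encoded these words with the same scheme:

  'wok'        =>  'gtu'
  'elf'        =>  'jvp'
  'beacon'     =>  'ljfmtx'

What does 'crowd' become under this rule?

Two shifts are in play — +5 for a/e/i/o/u, +10 for every other letter.
On crowd: c(cons)+10=m, r(cons)+10=b, o(vowel)+5=t, w(cons)+10=g, d(cons)+10=n.

mbtgn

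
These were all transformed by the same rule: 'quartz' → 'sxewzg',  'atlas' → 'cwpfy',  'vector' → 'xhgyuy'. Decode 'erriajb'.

In quartz: q→s is +2, u→x is +3, a→e is +4, r→w is +5 — the shift increases by 1 each position. The shift increases by 1 at each position, starting from +2: 2, 3, 4, ….
Undoing it on erriajb: e−2=c, r−3=o, r−4=n, i−5=d, a−6=u, j−7=c, b−8=t.

conduct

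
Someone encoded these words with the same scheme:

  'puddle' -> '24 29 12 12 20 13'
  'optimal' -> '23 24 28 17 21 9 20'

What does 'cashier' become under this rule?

11 9 27 16 17 13 26

The number is (letter's place in the alphabet, a=1) + 8.
On cashier: c=3→11, a=1→9, s=19→27, h=8→16, i=9→17, e=5→13, r=18→26.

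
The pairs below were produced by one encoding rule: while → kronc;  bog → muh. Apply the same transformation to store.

The output letters match the input read backwards, each shifted +6: while reversed is elihw. Two steps: reverse the string, then apply a Caesar shift of +6.
For store: reverse → erots; then shift: e+6=k, r+6=x, o+6=u, t+6=z, s+6=y.

kxuzy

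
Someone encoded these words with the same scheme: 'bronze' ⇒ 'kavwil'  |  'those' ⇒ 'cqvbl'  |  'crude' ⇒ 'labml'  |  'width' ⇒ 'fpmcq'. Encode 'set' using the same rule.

The rule splits by letter class: vowels +7, consonants +9.
On set: s(cons)+9=b, e(vowel)+7=l, t(cons)+9=c.

blc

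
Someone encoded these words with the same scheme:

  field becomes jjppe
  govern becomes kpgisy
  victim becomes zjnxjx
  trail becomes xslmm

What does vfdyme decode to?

result

It's a Vigenère-style cipher with numeric key [4,1,11]: position i shifts by key[i mod 3].
Decoding vfdyme: v−4=r, f−1=e, d−11=s, y−4=u, m−1=l, e−11=t.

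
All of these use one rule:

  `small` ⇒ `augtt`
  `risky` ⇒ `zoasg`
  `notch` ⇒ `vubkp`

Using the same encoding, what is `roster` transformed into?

The shift depends on letter class: consonant s→a is +8, but vowel a→g is +6. Vowels shift forward by 6 and consonants shift forward by 8.
On roster: r(cons)+8=z, o(vowel)+6=u, s(cons)+8=a, t(cons)+8=b, e(vowel)+6=k, r(cons)+8=z.

zuabkz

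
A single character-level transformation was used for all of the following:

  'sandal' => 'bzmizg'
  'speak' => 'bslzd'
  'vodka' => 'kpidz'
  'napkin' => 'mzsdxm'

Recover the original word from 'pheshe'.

output

s(18)→b(1) and a(0)→z(25) fit y≡3x+25 (mod 26); the inverse of 3 mod 26 is 9. This is an affine cipher: with a=0,…,z=25, each position x becomes (3x+25) mod 26.
Decoding pheshe: p(15)→9·(15−25)≡14=o; h(7)→9·(7−25)≡20=u; e(4)→9·(4−25)≡19=t; s(18)→9·(18−25)≡15=p; h(7)→9·(7−25)≡20=u; e(4)→9·(4−25)≡19=t (all mod 26).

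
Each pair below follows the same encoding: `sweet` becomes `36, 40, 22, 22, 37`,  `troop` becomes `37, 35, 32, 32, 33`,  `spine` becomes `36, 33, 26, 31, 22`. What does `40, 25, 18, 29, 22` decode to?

whale

The number is (letter's place in the alphabet, a=1) + 17.
Decoding 40, 25, 18, 29, 22: 40→(40−17)÷1=23=w, 25→(25−17)÷1=8=h, 18→(18−17)÷1=1=a, 29→(29−17)÷1=12=l, 22→(22−17)÷1=5=e.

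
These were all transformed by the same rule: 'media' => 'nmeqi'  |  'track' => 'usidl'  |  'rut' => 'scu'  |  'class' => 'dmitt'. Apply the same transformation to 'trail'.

The shift depends on letter class: consonant m→n is +1, but vowel e→m is +8. Two shifts are in play — +8 for a/e/i/o/u, +1 for every other letter.
Applying it to trail: t(cons)+1=u, r(cons)+1=s, a(vowel)+8=i, i(vowel)+8=q, l(cons)+1=m.

usiqm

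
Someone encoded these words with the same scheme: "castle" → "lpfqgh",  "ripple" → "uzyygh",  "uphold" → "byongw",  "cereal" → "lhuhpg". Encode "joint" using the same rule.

Each letter's alphabet position (a=0..z=25) is mapped through 11·x+15 mod 26 — an affine cipher.
Applying it to joint: j(9)→11·9+15≡10=k; o(14)→11·14+15≡13=n; i(8)→11·8+15≡25=z; n(13)→11·13+15≡2=c; t(19)→11·19+15≡16=q (all mod 26).

knzcq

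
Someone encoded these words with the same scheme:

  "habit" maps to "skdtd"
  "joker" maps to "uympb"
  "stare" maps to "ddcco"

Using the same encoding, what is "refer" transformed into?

cohpb

Shifts by position in habit: pos 0: h→s (+11), pos 1: a→k (+10), pos 2: b→d (+2), pos 3: i→t (+11), pos 4: t→d (+10) — repeating every 3. A repeating key of period 3 is used — shifts +11, +10, +2 over and over.
Applying it to refer: r+11=c, e+10=o, f+2=h, e+11=p, r+10=b.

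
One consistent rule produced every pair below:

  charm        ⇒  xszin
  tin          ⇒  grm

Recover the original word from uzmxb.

fancy

Each letter is replaced by its mirror in the alphabet: a↔z, b↔y, c↔x, and so on (the Atbash cipher).
Decoding uzmxb: u↔f, z↔a, m↔n, x↔c, b↔y.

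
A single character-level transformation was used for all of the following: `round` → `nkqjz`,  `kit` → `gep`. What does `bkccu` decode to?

Compare letters: r→n is +22, o→k is +22, u→q is +22 — a constant shift. This is a Caesar cipher with shift 22.
Reversing it on bkccu: b−22=f, k−22=o, c−22=g, c−22=g, u−22=y.

foggy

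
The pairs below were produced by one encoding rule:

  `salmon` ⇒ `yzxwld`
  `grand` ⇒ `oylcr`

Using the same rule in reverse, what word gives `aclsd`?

Two steps: reverse the string, then apply a Caesar shift of +11.
Decoding aclsd: shift back: a−11=p, c−11=r, l−11=a, s−11=h, d−11=s → prahs; then reverse → sharp.

sharp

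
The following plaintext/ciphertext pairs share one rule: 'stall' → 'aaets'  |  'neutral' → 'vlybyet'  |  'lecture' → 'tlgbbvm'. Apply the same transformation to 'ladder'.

thhllv

The shifts repeat in a cycle of length 3: positions 0,1,… shift by +8, +7, +4, then the pattern repeats.
On ladder: l+8=t, a+7=h, d+4=h, d+8=l, e+7=l, r+4=v.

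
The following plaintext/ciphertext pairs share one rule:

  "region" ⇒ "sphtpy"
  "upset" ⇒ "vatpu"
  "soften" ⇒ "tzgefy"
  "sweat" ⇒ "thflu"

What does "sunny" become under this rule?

tfoyz

Shifts by position in region: pos 0: r→s (+1), pos 1: e→p (+11), pos 2: g→h (+1), pos 3: i→t (+11) — repeating every 2. A repeating key of period 2 is used — shifts +1, +11 over and over.
For sunny: s+1=t, u+11=f, n+1=o, n+11=y, y+1=z.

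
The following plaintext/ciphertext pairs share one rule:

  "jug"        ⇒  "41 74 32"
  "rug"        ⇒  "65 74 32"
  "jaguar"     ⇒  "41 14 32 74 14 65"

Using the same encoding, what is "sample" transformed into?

68 14 50 59 47 26

j(#10)→41 and u(#21)→74: differences scale by 3, so n = 3·pos + 11. With a=1..z=26, the number is 3·pos + 11.
For sample: s=19→68, a=1→14, m=13→50, p=16→59, l=12→47, e=5→26.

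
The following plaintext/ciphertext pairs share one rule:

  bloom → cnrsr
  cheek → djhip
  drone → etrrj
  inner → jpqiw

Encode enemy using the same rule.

fphqd

In bloom: b→c is +1, l→n is +2, o→r is +3, o→s is +4 — the shift increases by 1 each position. Letter i (0-indexed) is shifted by i+1, so successive shifts are 1, 2, 3, ….
On enemy: e+1=f, n+2=p, e+3=h, m+4=q, y+5=d.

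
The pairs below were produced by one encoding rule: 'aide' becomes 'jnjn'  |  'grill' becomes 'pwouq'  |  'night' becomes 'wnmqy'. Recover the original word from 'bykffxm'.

steward

Shifts by position in aide: pos 0: a→j (+9), pos 1: i→n (+5), pos 2: d→j (+6), pos 3: e→n (+9) — repeating every 3. A repeating key of period 3 is used — shifts +9, +5, +6 over and over.
Undoing it on bykffxm: b−9=s, y−5=t, k−6=e, f−9=w, f−5=a, x−6=r, m−9=d.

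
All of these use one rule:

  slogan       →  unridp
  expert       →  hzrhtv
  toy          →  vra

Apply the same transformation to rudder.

txffht

The shift depends on letter class: consonant s→u is +2, but vowel o→r is +3. Two shifts are in play — +3 for a/e/i/o/u, +2 for every other letter.
On rudder: r(cons)+2=t, u(vowel)+3=x, d(cons)+2=f, d(cons)+2=f, e(vowel)+3=h, r(cons)+2=t.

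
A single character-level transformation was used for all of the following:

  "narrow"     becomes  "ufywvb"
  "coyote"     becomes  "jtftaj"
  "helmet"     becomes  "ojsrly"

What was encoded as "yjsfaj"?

relate

It's a Vigenère-style cipher with numeric key [7,5]: position i shifts by key[i mod 2].
Undoing it on yjsfaj: y−7=r, j−5=e, s−7=l, f−5=a, a−7=t, j−5=e.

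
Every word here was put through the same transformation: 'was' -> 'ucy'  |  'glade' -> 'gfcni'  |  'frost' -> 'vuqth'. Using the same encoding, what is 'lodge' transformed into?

gifqn

The output letters match the input read backwards, each shifted +2: was reversed is saw. Two steps: reverse the string, then apply a Caesar shift of +2.
On lodge: reverse → egdol; then shift: e+2=g, g+2=i, d+2=f, o+2=q, l+2=n.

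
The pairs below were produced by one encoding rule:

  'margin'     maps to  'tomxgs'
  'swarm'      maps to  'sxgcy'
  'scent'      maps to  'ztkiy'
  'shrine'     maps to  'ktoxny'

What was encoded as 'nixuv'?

porch

The output letters match the input read backwards, each shifted +6: margin reversed is nigram. Two steps: reverse the string, then apply a Caesar shift of +6.
Decoding nixuv: shift back: n−6=h, i−6=c, x−6=r, u−6=o, v−6=p → hcrop; then reverse → porch.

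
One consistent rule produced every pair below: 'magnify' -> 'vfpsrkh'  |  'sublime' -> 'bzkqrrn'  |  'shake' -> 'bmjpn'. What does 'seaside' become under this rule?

Shifts by position in magnify: pos 0: m→v (+9), pos 1: a→f (+5), pos 2: g→p (+9), pos 3: n→s (+5) — repeating every 2. A repeating key of period 2 is used — shifts +9, +5 over and over.
On seaside: s+9=b, e+5=j, a+9=j, s+5=x, i+9=r, d+5=i, e+9=n.

bjjxrin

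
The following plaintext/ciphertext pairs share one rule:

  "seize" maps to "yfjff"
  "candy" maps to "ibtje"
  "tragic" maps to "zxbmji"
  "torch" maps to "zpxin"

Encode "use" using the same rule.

Vowels shift forward by 1 and consonants shift forward by 6.
Applying it to use: u(vowel)+1=v, s(cons)+6=y, e(vowel)+1=f.

vyf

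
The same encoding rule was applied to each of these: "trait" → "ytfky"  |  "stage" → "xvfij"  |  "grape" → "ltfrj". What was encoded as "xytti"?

sword

Shifts by position in trait: pos 0: t→y (+5), pos 1: r→t (+2), pos 2: a→f (+5), pos 3: i→k (+2) — repeating every 2. The shifts repeat in a cycle of length 2: positions 0,1,… shift by +5, +2, then the pattern repeats.
Undoing it on xytti: x−5=s, y−2=w, t−5=o, t−2=r, i−5=d.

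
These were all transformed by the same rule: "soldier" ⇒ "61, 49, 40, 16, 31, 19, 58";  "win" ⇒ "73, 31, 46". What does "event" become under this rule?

19, 70, 19, 46, 64

The formula is n = 3×(alphabet index, a=1) + 4.
Applying it to event: e=5→19, v=22→70, e=5→19, n=14→46, t=20→64.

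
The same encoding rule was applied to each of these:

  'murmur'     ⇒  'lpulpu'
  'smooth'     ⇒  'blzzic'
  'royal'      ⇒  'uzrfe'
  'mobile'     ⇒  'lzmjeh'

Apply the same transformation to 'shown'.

bczds

Each letter's alphabet position (a=0..z=25) is mapped through 7·x+5 mod 26 — an affine cipher.
Applying it to shown: s(18)→7·18+5≡1=b; h(7)→7·7+5≡2=c; o(14)→7·14+5≡25=z; w(22)→7·22+5≡3=d; n(13)→7·13+5≡18=s (all mod 26).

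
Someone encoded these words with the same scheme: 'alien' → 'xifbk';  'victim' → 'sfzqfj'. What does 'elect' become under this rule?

Compare letters: a→x is +23, l→i is +23, i→f is +23 — a constant shift. Every letter moves 23 places later in the alphabet, wrapping around z→a.
Applying it to elect: e+23=b, l+23=i, e+23=b, c+23=z, t+23=q.

bibzq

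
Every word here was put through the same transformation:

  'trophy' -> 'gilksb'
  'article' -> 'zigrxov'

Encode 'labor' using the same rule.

Each pair mirrors across the alphabet (t↔g, r↔i, o↔l): positions sum to 25. Letters are reflected about the middle of the alphabet (position → 25−position): Atbash.
Applying it to labor: l↔o, a↔z, b↔y, o↔l, r↔i.

ozyli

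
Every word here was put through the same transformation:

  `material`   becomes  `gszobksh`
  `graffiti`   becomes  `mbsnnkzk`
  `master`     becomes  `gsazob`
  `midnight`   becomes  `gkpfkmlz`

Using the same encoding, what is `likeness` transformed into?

m(12)→g(6) and a(0)→s(18) fit y≡25x+18 (mod 26); the inverse of 25 mod 26 is 25. Treating letters as 0–25, the rule is x ↦ 25x + 18 (mod 26).
On likeness: l(11)→25·11+18≡7=h; i(8)→25·8+18≡10=k; k(10)→25·10+18≡8=i; e(4)→25·4+18≡14=o; n(13)→25·13+18≡5=f; e(4)→25·4+18≡14=o; s(18)→25·18+18≡0=a; s(18)→25·18+18≡0=a (all mod 26).

hkiofoaa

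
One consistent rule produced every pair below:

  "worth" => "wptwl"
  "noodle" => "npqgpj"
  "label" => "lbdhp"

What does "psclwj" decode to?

praise

In worth: w→w is +0, o→p is +1, r→t is +2, t→w is +3 — the shift increases by 1 each position. Letter i (0-indexed) is shifted by i+0, so successive shifts are 0, 1, 2, ….
Reversing it on psclwj: p−0=p, s−1=r, c−2=a, l−3=i, w−4=s, j−5=e.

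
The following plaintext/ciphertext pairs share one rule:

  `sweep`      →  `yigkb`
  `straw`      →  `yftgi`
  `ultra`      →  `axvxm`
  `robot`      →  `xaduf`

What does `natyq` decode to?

horse

Shifts by position in sweep: pos 0: s→y (+6), pos 1: w→i (+12), pos 2: e→g (+2), pos 3: e→k (+6), pos 4: p→b (+12) — repeating every 3. It's a Vigenère-style cipher with numeric key [6,12,2]: position i shifts by key[i mod 3].
Reversing it on natyq: n−6=h, a−12=o, t−2=r, y−6=s, q−12=e.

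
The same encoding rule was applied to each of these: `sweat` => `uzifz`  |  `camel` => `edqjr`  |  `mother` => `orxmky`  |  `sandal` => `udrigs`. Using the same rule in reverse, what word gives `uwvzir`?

In sweat: s→u is +2, w→z is +3, e→i is +4, a→f is +5 — the shift increases by 1 each position. Letter i (0-indexed) is shifted by i+2, so successive shifts are 2, 3, 4, ….
Decoding uwvzir: u−2=s, w−3=t, v−4=r, z−5=u, i−6=c, r−7=k.

struck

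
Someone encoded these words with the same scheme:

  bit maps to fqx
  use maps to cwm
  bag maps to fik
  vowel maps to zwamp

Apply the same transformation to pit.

The shift depends on letter class: consonant b→f is +4, but vowel i→q is +8. Vowels shift forward by 8 and consonants shift forward by 4.
On pit: p(cons)+4=t, i(vowel)+8=q, t(cons)+4=x.

tqx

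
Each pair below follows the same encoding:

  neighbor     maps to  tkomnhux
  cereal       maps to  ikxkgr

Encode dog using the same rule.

Compare letters: n→t is +6, e→k is +6, i→o is +6 — a constant shift. This is a Caesar cipher with shift 6.
For dog: d+6=j, o+6=u, g+6=m.

jum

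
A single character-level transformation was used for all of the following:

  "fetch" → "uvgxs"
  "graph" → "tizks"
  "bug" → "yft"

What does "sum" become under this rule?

Letters are reflected about the middle of the alphabet (position → 25−position): Atbash.
For sum: s↔h, u↔f, m↔n.

hfn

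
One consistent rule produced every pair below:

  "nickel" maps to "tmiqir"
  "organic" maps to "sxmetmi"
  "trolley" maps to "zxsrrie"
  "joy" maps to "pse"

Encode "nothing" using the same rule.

The rule splits by letter class: vowels +4, consonants +6.
On nothing: n(cons)+6=t, o(vowel)+4=s, t(cons)+6=z, h(cons)+6=n, i(vowel)+4=m, n(cons)+6=t, g(cons)+6=m.

tsznmtm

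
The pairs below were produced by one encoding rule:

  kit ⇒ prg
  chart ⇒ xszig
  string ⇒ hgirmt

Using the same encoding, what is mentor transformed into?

nvmgli

Each pair mirrors across the alphabet (k↔p, i↔r, t↔g): positions sum to 25. This is the alphabet-reversal cipher (Atbash): a becomes z, b becomes y, etc.
For mentor: m↔n, e↔v, n↔m, t↔g, o↔l, r↔i.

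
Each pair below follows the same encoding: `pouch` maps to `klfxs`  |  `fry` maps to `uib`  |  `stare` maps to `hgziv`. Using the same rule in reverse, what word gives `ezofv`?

Each pair mirrors across the alphabet (p↔k, o↔l, u↔f): positions sum to 25. Each letter is replaced by its mirror in the alphabet: a↔z, b↔y, c↔x, and so on (the Atbash cipher).
Reversing it on ezofv: e↔v, z↔a, o↔l, f↔u, v↔e.

value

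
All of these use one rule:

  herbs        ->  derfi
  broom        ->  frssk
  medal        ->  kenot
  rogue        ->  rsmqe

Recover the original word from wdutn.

child

h(7)→d(3) and e(4)→e(4) fit y≡17x+14 (mod 26); the inverse of 17 mod 26 is 23. Treating letters as 0–25, the rule is x ↦ 17x + 14 (mod 26).
Decoding wdutn: w(22)→23·(22−14)≡2=c; d(3)→23·(3−14)≡7=h; u(20)→23·(20−14)≡8=i; t(19)→23·(19−14)≡11=l; n(13)→23·(13−14)≡3=d (all mod 26).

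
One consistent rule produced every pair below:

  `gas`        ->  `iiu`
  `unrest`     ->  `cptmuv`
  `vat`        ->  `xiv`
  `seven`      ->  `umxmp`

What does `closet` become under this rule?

The shift depends on letter class: consonant g→i is +2, but vowel a→i is +8. The rule splits by letter class: vowels +8, consonants +2.
Applying it to closet: c(cons)+2=e, l(cons)+2=n, o(vowel)+8=w, s(cons)+2=u, e(vowel)+8=m, t(cons)+2=v.

enwumv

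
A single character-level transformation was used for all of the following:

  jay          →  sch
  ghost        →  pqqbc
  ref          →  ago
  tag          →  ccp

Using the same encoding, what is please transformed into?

The shift depends on letter class: consonant j→s is +9, but vowel a→c is +2. Vowels shift forward by 2 and consonants shift forward by 9.
Applying it to please: p(cons)+9=y, l(cons)+9=u, e(vowel)+2=g, a(vowel)+2=c, s(cons)+9=b, e(vowel)+2=g.

yugcbg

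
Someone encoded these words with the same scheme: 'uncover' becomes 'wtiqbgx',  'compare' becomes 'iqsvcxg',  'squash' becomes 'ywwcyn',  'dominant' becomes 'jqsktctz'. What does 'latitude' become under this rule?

Vowels shift forward by 2 and consonants shift forward by 6.
Applying it to latitude: l(cons)+6=r, a(vowel)+2=c, t(cons)+6=z, i(vowel)+2=k, t(cons)+6=z, u(vowel)+2=w, d(cons)+6=j, e(vowel)+2=g.

rczkzwjg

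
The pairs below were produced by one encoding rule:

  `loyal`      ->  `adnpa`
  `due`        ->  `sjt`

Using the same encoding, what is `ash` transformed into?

phw

Every letter moves 15 places later in the alphabet, wrapping around z→a.
On ash: a+15=p, s+15=h, h+15=w.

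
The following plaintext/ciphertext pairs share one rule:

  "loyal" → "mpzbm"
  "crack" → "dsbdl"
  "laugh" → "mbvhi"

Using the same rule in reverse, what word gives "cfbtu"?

beast

Compare letters: l→m is +1, o→p is +1, y→z is +1 — a constant shift. This is a Caesar cipher with shift 1.
Undoing it on cfbtu: c−1=b, f−1=e, b−1=a, t−1=s, u−1=t.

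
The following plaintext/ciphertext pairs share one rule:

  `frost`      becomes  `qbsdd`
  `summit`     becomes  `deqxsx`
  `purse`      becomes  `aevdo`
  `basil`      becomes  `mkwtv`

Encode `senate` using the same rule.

Shifts by position in frost: pos 0: f→q (+11), pos 1: r→b (+10), pos 2: o→s (+4), pos 3: s→d (+11), pos 4: t→d (+10) — repeating every 3. A repeating key of period 3 is used — shifts +11, +10, +4 over and over.
For senate: s+11=d, e+10=o, n+4=r, a+11=l, t+10=d, e+4=i.

dorldi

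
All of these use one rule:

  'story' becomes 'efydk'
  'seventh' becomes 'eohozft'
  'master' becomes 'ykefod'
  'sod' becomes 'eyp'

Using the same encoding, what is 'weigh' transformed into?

The shift depends on letter class: consonant s→e is +12, but vowel o→y is +10. The rule splits by letter class: vowels +10, consonants +12.
On weigh: w(cons)+12=i, e(vowel)+10=o, i(vowel)+10=s, g(cons)+12=s, h(cons)+12=t.

iosst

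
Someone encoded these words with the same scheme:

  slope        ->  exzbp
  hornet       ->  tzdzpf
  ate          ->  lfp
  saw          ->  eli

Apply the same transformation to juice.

The shift depends on letter class: consonant s→e is +12, but vowel o→z is +11. The rule splits by letter class: vowels +11, consonants +12.
On juice: j(cons)+12=v, u(vowel)+11=f, i(vowel)+11=t, c(cons)+12=o, e(vowel)+11=p.

vftop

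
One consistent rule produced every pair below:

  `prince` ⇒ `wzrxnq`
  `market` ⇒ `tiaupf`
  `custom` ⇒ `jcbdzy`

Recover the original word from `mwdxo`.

found

Letter i (0-indexed) is shifted by i+7, so successive shifts are 7, 8, 9, ….
Reversing it on mwdxo: m−7=f, w−8=o, d−9=u, x−10=n, o−11=d.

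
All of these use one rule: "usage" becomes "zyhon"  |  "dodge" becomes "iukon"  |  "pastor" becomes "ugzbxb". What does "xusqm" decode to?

solid

Each letter shifts forward by (position + 5), i.e. 5, 6, 7, … — the shift grows by one for each successive letter.
Undoing it on xusqm: x−5=s, u−6=o, s−7=l, q−8=i, m−9=d.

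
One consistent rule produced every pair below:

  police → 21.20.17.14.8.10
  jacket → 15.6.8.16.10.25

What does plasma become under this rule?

21.17.6.24.18.6

The number is (letter's place in the alphabet, a=1) + 5.
Applying it to plasma: p=16→21, l=12→17, a=1→6, s=19→24, m=13→18, a=1→6.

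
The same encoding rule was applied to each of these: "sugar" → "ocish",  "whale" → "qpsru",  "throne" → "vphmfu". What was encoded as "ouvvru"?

s(18)→o(14) and u(20)→c(2) fit y≡7x+18 (mod 26); the inverse of 7 mod 26 is 15. Treating letters as 0–25, the rule is x ↦ 7x + 18 (mod 26).
Undoing it on ouvvru: o(14)→15·(14−18)≡18=s; u(20)→15·(20−18)≡4=e; v(21)→15·(21−18)≡19=t; v(21)→15·(21−18)≡19=t; r(17)→15·(17−18)≡11=l; u(20)→15·(20−18)≡4=e (all mod 26).

settle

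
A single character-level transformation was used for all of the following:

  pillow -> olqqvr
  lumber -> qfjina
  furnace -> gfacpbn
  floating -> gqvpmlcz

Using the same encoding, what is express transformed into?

p(15)→o(14) and i(8)→l(11) fit y≡19x+15 (mod 26); the inverse of 19 mod 26 is 11. This is an affine cipher: with a=0,…,z=25, each position x becomes (19x+15) mod 26.
On express: e(4)→19·4+15≡13=n; x(23)→19·23+15≡10=k; p(15)→19·15+15≡14=o; r(17)→19·17+15≡0=a; e(4)→19·4+15≡13=n; s(18)→19·18+15≡19=t; s(18)→19·18+15≡19=t (all mod 26).

nkoantt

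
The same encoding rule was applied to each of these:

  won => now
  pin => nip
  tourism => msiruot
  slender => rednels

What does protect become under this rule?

The word is simply reversed.
Applying it to protect: reverse → tcetorp.

tcetorp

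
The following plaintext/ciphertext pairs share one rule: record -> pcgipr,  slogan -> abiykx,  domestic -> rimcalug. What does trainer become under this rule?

r(17)→p(15) and e(4)→c(2) fit y≡11x+10 (mod 26); the inverse of 11 mod 26 is 19. This is an affine cipher: with a=0,…,z=25, each position x becomes (11x+10) mod 26.
Applying it to trainer: t(19)→11·19+10≡11=l; r(17)→11·17+10≡15=p; a(0)→11·0+10≡10=k; i(8)→11·8+10≡20=u; n(13)→11·13+10≡23=x; e(4)→11·4+10≡2=c; r(17)→11·17+10≡15=p (all mod 26).

lpkuxcp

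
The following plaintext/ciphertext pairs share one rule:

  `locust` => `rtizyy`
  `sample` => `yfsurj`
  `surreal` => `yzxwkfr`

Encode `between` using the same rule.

The shifts repeat in a cycle of length 2: positions 0,1,… shift by +6, +5, then the pattern repeats.
Applying it to between: b+6=h, e+5=j, t+6=z, w+5=b, e+6=k, e+5=j, n+6=t.

hjzbkjt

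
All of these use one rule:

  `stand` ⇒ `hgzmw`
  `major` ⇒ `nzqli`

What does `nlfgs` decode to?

mouth

Letters are reflected about the middle of the alphabet (position → 25−position): Atbash.
Reversing it on nlfgs: n↔m, l↔o, f↔u, g↔t, s↔h.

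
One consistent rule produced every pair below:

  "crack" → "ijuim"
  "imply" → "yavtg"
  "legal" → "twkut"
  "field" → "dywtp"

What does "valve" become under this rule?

c(2)→i(8) and r(17)→j(9) fit y≡7x+20 (mod 26); the inverse of 7 mod 26 is 15. This is an affine cipher: with a=0,…,z=25, each position x becomes (7x+20) mod 26.
On valve: v(21)→7·21+20≡11=l; a(0)→7·0+20≡20=u; l(11)→7·11+20≡19=t; v(21)→7·21+20≡11=l; e(4)→7·4+20≡22=w (all mod 26).

lutlw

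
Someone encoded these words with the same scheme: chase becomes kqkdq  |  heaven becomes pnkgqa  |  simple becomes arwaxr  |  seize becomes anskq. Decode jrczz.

bison

In chase: c→k is +8, h→q is +9, a→k is +10, s→d is +11 — the shift increases by 1 each position. The shift increases by 1 at each position, starting from +8: 8, 9, 10, ….
Reversing it on jrczz: j−8=b, r−9=i, c−10=s, z−11=o, z−12=n.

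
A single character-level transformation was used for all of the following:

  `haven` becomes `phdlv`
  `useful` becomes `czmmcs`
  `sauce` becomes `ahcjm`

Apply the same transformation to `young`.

Shifts by position in haven: pos 0: h→p (+8), pos 1: a→h (+7), pos 2: v→d (+8), pos 3: e→l (+7) — repeating every 2. A repeating key of period 2 is used — shifts +8, +7 over and over.
On young: y+8=g, o+7=v, u+8=c, n+7=u, g+8=o.

gvcuo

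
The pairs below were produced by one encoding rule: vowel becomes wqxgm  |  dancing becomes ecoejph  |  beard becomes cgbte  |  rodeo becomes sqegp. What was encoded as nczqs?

Shifts by position in vowel: pos 0: v→w (+1), pos 1: o→q (+2), pos 2: w→x (+1), pos 3: e→g (+2) — repeating every 2. It's a Vigenère-style cipher with numeric key [1,2]: position i shifts by key[i mod 2].
Undoing it on nczqs: n−1=m, c−2=a, z−1=y, q−2=o, s−1=r.

mayor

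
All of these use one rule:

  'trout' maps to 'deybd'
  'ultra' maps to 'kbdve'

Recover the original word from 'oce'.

The output letters match the input read backwards, each shifted +10: trout reversed is tuort. Two steps: reverse the string, then apply a Caesar shift of +10.
Reversing it on oce: shift back: o−10=e, c−10=s, e−10=u → esu; then reverse → use.

use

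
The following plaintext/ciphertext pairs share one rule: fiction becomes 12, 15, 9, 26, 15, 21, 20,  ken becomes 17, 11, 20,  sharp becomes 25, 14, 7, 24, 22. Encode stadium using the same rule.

25, 26, 7, 10, 15, 27, 19

f is letter #6 and maps to 12: an offset of 6. Letters become their 1-based position plus 6 (so a→7, b→8, …).
On stadium: s=19→25, t=20→26, a=1→7, d=4→10, i=9→15, u=21→27, m=13→19.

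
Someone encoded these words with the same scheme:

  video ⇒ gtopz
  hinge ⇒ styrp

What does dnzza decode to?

Compare letters: v→g is +11, i→t is +11, d→o is +11 — a constant shift. It's a constant shift of +11 (ROT11).
Undoing it on dnzza: d−11=s, n−11=c, z−11=o, z−11=o, a−11=p.

scoop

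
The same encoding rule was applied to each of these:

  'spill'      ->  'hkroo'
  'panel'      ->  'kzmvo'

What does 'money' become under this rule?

nlmvb

This is the alphabet-reversal cipher (Atbash): a becomes z, b becomes y, etc.
Applying it to money: m↔n, o↔l, n↔m, e↔v, y↔b.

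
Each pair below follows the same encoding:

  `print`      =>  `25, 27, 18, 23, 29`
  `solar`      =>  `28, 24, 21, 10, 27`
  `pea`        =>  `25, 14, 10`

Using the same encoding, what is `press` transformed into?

25, 27, 14, 28, 28

p is letter #16 and maps to 25: an offset of 9. Each letter is replaced by its alphabet position (a=1..z=26) + 9.
Applying it to press: p=16→25, r=18→27, e=5→14, s=19→28, s=19→28.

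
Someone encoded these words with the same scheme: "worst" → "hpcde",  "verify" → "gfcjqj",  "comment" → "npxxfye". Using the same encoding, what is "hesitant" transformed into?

sfdjebye

The shift depends on letter class: consonant w→h is +11, but vowel o→p is +1. Two shifts are in play — +1 for a/e/i/o/u, +11 for every other letter.
On hesitant: h(cons)+11=s, e(vowel)+1=f, s(cons)+11=d, i(vowel)+1=j, t(cons)+11=e, a(vowel)+1=b, n(cons)+11=y, t(cons)+11=e.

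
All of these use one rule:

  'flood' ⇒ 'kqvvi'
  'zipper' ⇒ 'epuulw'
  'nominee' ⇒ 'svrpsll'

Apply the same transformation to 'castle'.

The shift depends on letter class: consonant f→k is +5, but vowel o→v is +7. Two shifts are in play — +7 for a/e/i/o/u, +5 for every other letter.
Applying it to castle: c(cons)+5=h, a(vowel)+7=h, s(cons)+5=x, t(cons)+5=y, l(cons)+5=q, e(vowel)+7=l.

hhxyql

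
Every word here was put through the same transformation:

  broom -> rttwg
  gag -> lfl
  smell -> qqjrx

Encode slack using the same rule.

phfqx

The output letters match the input read backwards, each shifted +5: broom reversed is moorb. Read the word backwards and shift each letter +5.
On slack: reverse → kcals; then shift: k+5=p, c+5=h, a+5=f, l+5=q, s+5=x.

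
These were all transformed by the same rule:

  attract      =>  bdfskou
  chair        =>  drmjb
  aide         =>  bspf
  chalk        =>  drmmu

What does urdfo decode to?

three

Shifts by position in attract: pos 0: a→b (+1), pos 1: t→d (+10), pos 2: t→f (+12), pos 3: r→s (+1), pos 4: a→k (+10), pos 5: c→o (+12) — repeating every 3. A repeating key of period 3 is used — shifts +1, +10, +12 over and over.
Reversing it on urdfo: u−1=t, r−10=h, d−12=r, f−1=e, o−10=e.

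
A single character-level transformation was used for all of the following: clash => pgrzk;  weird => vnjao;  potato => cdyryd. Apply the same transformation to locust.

gdpxzy

c(2)→p(15) and l(11)→g(6) fit y≡25x+17 (mod 26); the inverse of 25 mod 26 is 25. This is an affine cipher: with a=0,…,z=25, each position x becomes (25x+17) mod 26.
On locust: l(11)→25·11+17≡6=g; o(14)→25·14+17≡3=d; c(2)→25·2+17≡15=p; u(20)→25·20+17≡23=x; s(18)→25·18+17≡25=z; t(19)→25·19+17≡24=y (all mod 26).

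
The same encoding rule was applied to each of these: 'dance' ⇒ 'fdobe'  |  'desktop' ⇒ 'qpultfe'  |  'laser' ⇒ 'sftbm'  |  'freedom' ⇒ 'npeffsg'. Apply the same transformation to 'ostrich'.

idjsutp

Read the word backwards and shift each letter +1.
For ostrich: reverse → hcirtso; then shift: h+1=i, c+1=d, i+1=j, r+1=s, t+1=u, s+1=t, o+1=p.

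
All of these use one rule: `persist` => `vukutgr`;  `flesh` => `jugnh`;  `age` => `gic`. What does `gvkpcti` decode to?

Two steps: reverse the string, then apply a Caesar shift of +2.
Undoing it on gvkpcti: shift back: g−2=e, v−2=t, k−2=i, p−2=n, c−2=a, t−2=r, i−2=g → etinarg; then reverse → granite.

granite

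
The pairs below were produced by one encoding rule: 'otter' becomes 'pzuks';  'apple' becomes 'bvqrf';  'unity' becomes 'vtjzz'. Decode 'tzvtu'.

stunt

Shifts by position in otter: pos 0: o→p (+1), pos 1: t→z (+6), pos 2: t→u (+1), pos 3: e→k (+6) — repeating every 2. It's a Vigenère-style cipher with numeric key [1,6]: position i shifts by key[i mod 2].
Decoding tzvtu: t−1=s, z−6=t, v−1=u, t−6=n, u−1=t.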